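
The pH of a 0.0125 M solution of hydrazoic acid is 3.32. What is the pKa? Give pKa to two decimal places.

pKa = 4.72

[H+] = 10^(-3.32) = 4.79 × 10^-4 M
At equilibrium [HA] = 0.0125 − 4.79 × 10^-4 = 1.20 × 10^-2 M
Ka = [H+][A-]/[HA] = (4.79 × 10^-4)² / 1.20 × 10^-2 = 1.91 × 10^-5
pKa = -log(1.91 × 10^-5) = 4.72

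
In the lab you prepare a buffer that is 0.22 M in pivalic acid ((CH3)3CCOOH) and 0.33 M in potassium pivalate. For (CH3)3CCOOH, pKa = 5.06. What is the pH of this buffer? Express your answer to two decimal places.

pH = 5.24

Using pH = pKa + log([base]/[acid]) with [base]/[acid] = 0.33/0.22:
pH = 5.06 + (+0.176) = 5.24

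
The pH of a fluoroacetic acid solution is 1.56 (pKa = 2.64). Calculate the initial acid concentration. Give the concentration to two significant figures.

[H+] = 10^(-1.56) = 2.75 × 10^-2 M = x
Ka = 10^(−2.64) = 2.29 × 10^-3
Ka = x²/(C₀ − x) ⇒ C₀ = x + x²/Ka
C₀ = 2.75 × 10^-2 + (2.75 × 10^-2)²/(2.29 × 10^-3) = 3.58 × 10^-1 M

C₀ = 3.6 × 10^-1 M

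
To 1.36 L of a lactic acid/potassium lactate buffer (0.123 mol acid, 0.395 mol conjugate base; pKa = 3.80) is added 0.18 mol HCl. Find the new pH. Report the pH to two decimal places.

pH = 3.65

After neutralization: n(CH3CH(OH)COOH) = 0.303 mol, n(CH3CH(OH)COO-) = 0.215 mol.
pH = pKa + log(n_CH3CH(OH)COO-/n_CH3CH(OH)COOH) = 3.80 + log(0.215/0.303) = 3.80 + (-0.149)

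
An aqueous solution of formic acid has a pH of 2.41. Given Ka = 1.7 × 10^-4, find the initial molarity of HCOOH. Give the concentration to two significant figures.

C₀ = 9.3 × 10^-2 M

[H+] = 10^(-2.41) = 3.89 × 10^-3 M = x
Ka = x²/(C₀ − x) ⇒ C₀ = x + x²/Ka
C₀ = 3.89 × 10^-3 + (3.89 × 10^-3)²/(1.7 × 10^-4) = 9.29 × 10^-2 M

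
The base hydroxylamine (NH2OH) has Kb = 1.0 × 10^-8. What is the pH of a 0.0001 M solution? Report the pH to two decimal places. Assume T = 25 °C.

NH2OH + H2O ⇌ NH3OH+ + OH-
From the ICE table, Kb = x²/(0.0001 − x) = 1.0 × 10^-8.
Neglecting x in the denominator: x = √(1.0 × 10^-8 × 0.0001) = 1.00 × 10^-6 M
pOH = 6.00, so pH = 14.00 − pOH = 8.00

pH = 8.00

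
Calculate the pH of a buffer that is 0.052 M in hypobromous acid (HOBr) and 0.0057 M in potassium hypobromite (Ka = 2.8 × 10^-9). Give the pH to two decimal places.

pKa = −log(2.8 × 10^-9) = 8.553
Henderson–Hasselbalch: pH = pKa + log([OBr-]/[HOBr]) = 8.553 + log(0.0057/0.052)
pH = 8.553 + (-0.960) = 7.59

pH = 7.59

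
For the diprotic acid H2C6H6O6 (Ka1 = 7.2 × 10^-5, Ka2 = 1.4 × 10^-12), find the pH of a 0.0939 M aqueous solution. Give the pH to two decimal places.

pH = 2.59

Since Ka1 ≫ Ka2, the first ionization dominates [H+].
Ka1 = x²/(0.0939 − x) = 7.2 × 10^-5
x ≈ √(7.2 × 10^-5 × 0.0939) = 2.60 × 10^-3 M
pH = −log(2.60 × 10^-3) = 2.59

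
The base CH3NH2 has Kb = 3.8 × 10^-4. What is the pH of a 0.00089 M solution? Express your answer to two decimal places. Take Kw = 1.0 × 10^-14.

CH3NH2 + H2O ⇌ CH3NH3+ + OH-
From the ICE table, Kb = x²/(0.00089 − x) = 3.8 × 10^-4.
x is not negligible relative to C₀; solve x² + 0.00038·x − 3.38e-07 = 0.
x = [−0.00038 + √(0.00038² + 1.35e-06)]/2 = 4.22 × 10^-4 M
pOH = 3.37, so pH = 14.00 − pOH = 10.63

pH = 10.63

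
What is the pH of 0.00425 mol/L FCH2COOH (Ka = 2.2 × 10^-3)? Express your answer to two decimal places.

FCH2COOH ⇌ FCH2COO- + H+
From the ICE table, Ka = [H+]²/(0.00425 − [H+]) = 2.2 × 10^-3.
The 5% rule fails; solving [H+]² + Ka·[H+] − Ka·C₀ = 0 exactly:
[H+] = (−Ka + √(Ka² + 4·Ka·C₀))/2 = 2.15 × 10^-3 M
pH = −log[H+] = −log(2.15 × 10^-3) = 2.67

pH = 2.67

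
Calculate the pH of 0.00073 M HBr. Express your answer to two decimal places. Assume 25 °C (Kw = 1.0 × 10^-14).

pH = 3.14

HBr is a strong acid and dissociates completely, so [H+] = 0.00073 M.
pH = -log(0.00073) = 3.14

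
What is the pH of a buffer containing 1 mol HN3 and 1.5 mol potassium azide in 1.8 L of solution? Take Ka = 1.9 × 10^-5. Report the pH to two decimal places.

pKa = −log(1.9 × 10^-5) = 4.721
Henderson–Hasselbalch: pH = pKa + log([N3-]/[HN3]) = 4.721 + log(1.5/1)
pH = 4.721 + (+0.176) = 4.90

pH = 4.90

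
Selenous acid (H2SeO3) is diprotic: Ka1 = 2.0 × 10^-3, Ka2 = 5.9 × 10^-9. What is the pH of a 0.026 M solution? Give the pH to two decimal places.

pH = 2.20

Ka1 ≫ Ka2, so treat the first dissociation as the only significant source of H+.
Ka1 = x²/(0.026 − x) = 2.0 × 10^-3
Solving the quadratic: x = (−Ka1 + √(Ka1² + 4·Ka1·C₀))/2 = 6.28 × 10^-3 M
pH = −log(6.28 × 10^-3) = 2.20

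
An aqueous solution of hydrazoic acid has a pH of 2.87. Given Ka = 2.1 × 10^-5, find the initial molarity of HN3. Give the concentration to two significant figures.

[H+] = 10^(-2.87) = 1.35 × 10^-3 M = x
Ka = x²/(C₀ − x) ⇒ C₀ = x + x²/Ka
C₀ = 1.35 × 10^-3 + (1.35 × 10^-3)²/(2.1 × 10^-5) = 8.81 × 10^-2 M

C₀ = 8.8 × 10^-2 M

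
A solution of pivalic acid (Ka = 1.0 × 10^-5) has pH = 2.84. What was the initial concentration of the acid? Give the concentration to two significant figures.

[H+] = 10^(-2.84) = 1.45 × 10^-3 M = x
Ka = x²/(C₀ − x) ⇒ C₀ = x + x²/Ka
C₀ = 1.45 × 10^-3 + (1.45 × 10^-3)²/(1.0 × 10^-5) = 2.12 × 10^-1 M

C₀ = 2.1 × 10^-1 M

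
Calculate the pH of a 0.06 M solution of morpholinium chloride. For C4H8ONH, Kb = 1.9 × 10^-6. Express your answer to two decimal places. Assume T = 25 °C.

C4H8ONH2+ is the conjugate acid of the weak base C4H8ONH.
Ka = Kw/Kb = 1.0×10^-14 / 1.9 × 10^-6 = 5.26 × 10^-9
Ka = x²/(0.06 − x) = 5.26 × 10^-9
Neglecting x in the denominator: x = √(5.26 × 10^-9 × 0.06) = 1.78 × 10^-5 M
pH = −log(1.78 × 10^-5) = 4.75

pH = 4.75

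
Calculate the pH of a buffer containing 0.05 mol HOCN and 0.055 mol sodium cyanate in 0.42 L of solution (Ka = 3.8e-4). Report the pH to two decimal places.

pKa = −log(3.8 × 10^-4) = 3.420
pH = pKa + log([A⁻]/[HA]) = 3.420 + log(0.055/0.05)
pH = 3.420 + (+0.041) = 3.46

pH = 3.46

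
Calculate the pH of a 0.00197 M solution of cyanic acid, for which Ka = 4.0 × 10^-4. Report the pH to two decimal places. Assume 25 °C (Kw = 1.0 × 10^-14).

pH = 3.15

HOCN ⇌ OCN- + H+
From the ICE table, Ka = [H+]²/(0.00197 − [H+]) = 4.0 × 10^-4.
[H+] is not negligible relative to C₀; solve [H+]² + 0.0004·[H+] − 7.88e-07 = 0.
[H+] = (−Ka + √(Ka² + 4·Ka·C₀))/2 = 7.10 × 10^-4 M
pH = −log[H+] = −log(7.10 × 10^-4) = 3.15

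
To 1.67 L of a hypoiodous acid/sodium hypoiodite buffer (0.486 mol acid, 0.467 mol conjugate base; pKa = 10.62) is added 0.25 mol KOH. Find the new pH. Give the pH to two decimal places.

pH = 11.10

After neutralization: n(HOI) = 0.236 mol, n(OI-) = 0.717 mol.
pH = pKa + log(n_OI-/n_HOI) = 10.62 + log(0.717/0.236) = 10.62 + (+0.483)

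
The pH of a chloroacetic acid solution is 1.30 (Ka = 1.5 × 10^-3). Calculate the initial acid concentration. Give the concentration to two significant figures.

[H+] = 10^(-1.30) = 5.01 × 10^-2 M = x
Ka = x²/(C₀ − x) ⇒ C₀ = x + x²/Ka
C₀ = 5.01 × 10^-2 + (5.01 × 10^-2)²/(1.5 × 10^-3) = 1.72 M

C₀ = 1.7 M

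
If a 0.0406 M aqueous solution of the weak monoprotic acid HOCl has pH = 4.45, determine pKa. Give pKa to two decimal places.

pKa = 7.51

[H+] = 10^(-4.45) = 3.55 × 10^-5 M
At equilibrium [HA] = 0.0406 − 3.55 × 10^-5 = 4.06 × 10^-2 M
Ka = [H+][A-]/[HA] = (3.55 × 10^-5)² / 4.06 × 10^-2 = 3.10 × 10^-8
pKa = -log(3.10 × 10^-8) = 7.51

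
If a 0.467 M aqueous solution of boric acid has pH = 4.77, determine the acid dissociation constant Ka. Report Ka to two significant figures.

Ka = 6.2 × 10^-10

[H+] = 10^(-4.77) = 1.70 × 10^-5 M
At equilibrium [HA] = 0.467 − 1.70 × 10^-5 = 4.67 × 10^-1 M
Ka = [H+][A-]/[HA] = (1.70 × 10^-5)² / 4.67 × 10^-1 = 6.2 × 10^-10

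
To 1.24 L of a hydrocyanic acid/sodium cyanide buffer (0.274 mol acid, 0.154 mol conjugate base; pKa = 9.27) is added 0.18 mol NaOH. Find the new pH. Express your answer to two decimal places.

After neutralization: n(HCN) = 0.094 mol, n(CN-) = 0.334 mol.
pH = pKa + log(n_CN-/n_HCN) = 9.27 + log(0.334/0.094) = 9.27 + (+0.551)

pH = 9.82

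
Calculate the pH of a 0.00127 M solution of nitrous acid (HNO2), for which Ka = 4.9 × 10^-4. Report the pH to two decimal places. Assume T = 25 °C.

HNO2 ⇌ NO2- + H+
From the ICE table, Ka = x²/(0.00127 − x) = 4.9 × 10^-4.
Here C₀/Ka ≈ 2.59, so the small-x approximation fails. Use the quadratic:
x = (−Ka + √(Ka² + 4·Ka·C₀))/2 = 5.81 × 10^-4 M
pH = −log[H+] = −log(5.81 × 10^-4) = 3.24

pH = 3.24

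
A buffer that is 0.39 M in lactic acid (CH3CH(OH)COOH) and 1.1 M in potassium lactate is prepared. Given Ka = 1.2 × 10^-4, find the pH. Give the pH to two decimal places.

pH = 4.37

pKa = −log(1.2 × 10^-4) = 3.921
Henderson–Hasselbalch: pH = pKa + log([CH3CH(OH)COO-]/[CH3CH(OH)COOH]) = 3.921 + log(1.1/0.39)
pH = 3.921 + (+0.450) = 4.37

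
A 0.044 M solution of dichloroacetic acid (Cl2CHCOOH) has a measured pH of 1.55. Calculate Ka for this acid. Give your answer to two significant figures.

[H+] = 10^(-1.55) = 2.82 × 10^-2 M
At equilibrium [HA] = 0.044 − 2.82 × 10^-2 = 1.58 × 10^-2 M
Ka = [H+][A-]/[HA] = (2.82 × 10^-2)² / 1.58 × 10^-2 = 5.0 × 10^-2

Ka = 5.0 × 10^-2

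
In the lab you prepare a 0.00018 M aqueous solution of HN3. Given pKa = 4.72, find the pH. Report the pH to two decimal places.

HN3 ⇌ N3- + H+
Ka = 10^(−4.72) = 1.91 × 10^-5
From the ICE table, Ka = [H+]²/(0.00018 − [H+]) = 1.91 × 10^-5.
[H+] is not negligible relative to C₀; solve [H+]² + 1.91e-05·[H+] − 3.44e-09 = 0.
[H+] = (−Ka + √(Ka² + 4·Ka·C₀))/2 = 4.99 × 10^-5 M
pH = −log(4.99 × 10^-5) = 4.30

pH = 4.30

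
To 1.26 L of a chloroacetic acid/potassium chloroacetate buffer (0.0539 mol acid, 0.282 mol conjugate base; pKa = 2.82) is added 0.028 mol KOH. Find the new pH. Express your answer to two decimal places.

After neutralization: n(ClCH2COOH) = 0.0259 mol, n(ClCH2COO-) = 0.31 mol.
pH = pKa + log(n_ClCH2COO-/n_ClCH2COOH) = 2.82 + log(0.31/0.0259) = 2.82 + (+1.078)

pH = 3.90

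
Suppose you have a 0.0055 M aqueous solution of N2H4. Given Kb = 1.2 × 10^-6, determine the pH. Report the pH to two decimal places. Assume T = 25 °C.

N2H4 + H2O ⇌ N2H5+ + OH-
Kb = [OH-]²/(0.0055 − [OH-]) = 1.2 × 10^-6
Since Kb ≪ C₀, [OH-] ≈ √(Kb·C₀) = 8.12 × 10^-5 M.
([OH-]/C₀ = 1.5% < 5%, so the approximation holds.)
pOH = 4.09, so pH = 14.00 − pOH = 9.91

pH = 9.91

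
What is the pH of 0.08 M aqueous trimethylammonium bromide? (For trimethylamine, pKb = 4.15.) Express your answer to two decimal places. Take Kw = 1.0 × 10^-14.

(CH3)3NH+ is the conjugate acid of the weak base (CH3)3N.
Kb = 10^(−4.15) = 7.08 × 10^-5
Ka = Kw/Kb = 1.0×10^-14 / 7.08 × 10^-5 = 1.41 × 10^-10
Ka = [H+]²/(0.08 − [H+]) = 1.41 × 10^-10
Since Ka ≪ C₀, [H+] ≈ √(Ka·C₀) = 3.36 × 10^-6 M.
([H+]/C₀ = 0.0042% < 5%, so the approximation holds.)
pH = −log[H+] = −log(3.36 × 10^-6) = 5.47

pH = 5.47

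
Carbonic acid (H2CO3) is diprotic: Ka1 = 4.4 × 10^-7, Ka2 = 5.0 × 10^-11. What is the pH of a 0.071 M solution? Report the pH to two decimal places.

Ka1 ≫ Ka2, so treat the first dissociation as the only significant source of H+.
Ka1 = x²/(0.071 − x) = 4.4 × 10^-7
x ≈ √(4.4 × 10^-7 × 0.071) = 1.77 × 10^-4 M
pH = −log(1.77 × 10^-4) = 3.75

pH = 3.75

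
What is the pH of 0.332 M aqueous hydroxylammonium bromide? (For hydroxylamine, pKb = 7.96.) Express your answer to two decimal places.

NH3OH+ is the conjugate acid of the weak base NH2OH.
Kb = 10^(−7.96) = 1.10 × 10^-8
Ka = Kw/Kb = 1.0×10^-14 / 1.10 × 10^-8 = 9.09 × 10^-7
Ka = [H+]²/(0.332 − [H+]) = 9.09 × 10^-7
Neglecting [H+] in the denominator: [H+] = √(9.09 × 10^-7 × 0.332) = 5.49 × 10^-4 M
Check: 0.17% ionized — well under 5%, approximation valid.
pH = −log[H+] = −log(5.49 × 10^-4) = 3.26

pH = 3.26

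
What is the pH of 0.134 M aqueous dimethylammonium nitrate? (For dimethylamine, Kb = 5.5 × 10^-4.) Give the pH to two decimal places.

(CH3)2NH2+ is the conjugate acid of the weak base (CH3)2NH.
Ka = Kw/Kb = 1.0×10^-14 / 5.5 × 10^-4 = 1.82 × 10^-11
Ka = x²/(0.134 − x) = 1.82 × 10^-11
Assume x ≪ 0.134: x ≈ √(1.82 × 10^-11 × 0.134) = 1.56 × 10^-6 M
Check: 0.0012% ionized — well under 5%, approximation valid.
pH = −log(1.56 × 10^-6) = 5.81

pH = 5.81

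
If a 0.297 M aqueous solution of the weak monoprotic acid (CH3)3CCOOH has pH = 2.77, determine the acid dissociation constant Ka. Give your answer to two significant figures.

[H+] = 10^(-2.77) = 1.70 × 10^-3 M
At equilibrium [HA] = 0.297 − 1.70 × 10^-3 = 2.95 × 10^-1 M
Ka = [H+][A-]/[HA] = (1.70 × 10^-3)² / 2.95 × 10^-1 = 9.8 × 10^-6

Ka = 9.8 × 10^-6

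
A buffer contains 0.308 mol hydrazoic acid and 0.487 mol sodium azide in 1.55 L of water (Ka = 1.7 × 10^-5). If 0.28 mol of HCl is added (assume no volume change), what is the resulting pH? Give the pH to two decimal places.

Added H+ converts N3- to HN3: HN3 → 0.588 mol, N3- → 0.207 mol.
pKa = −log(1.7 × 10^-5) = 4.770
Henderson–Hasselbalch with mole ratio 0.207/0.588: pH = 4.770 + (-0.453)

pH = 4.32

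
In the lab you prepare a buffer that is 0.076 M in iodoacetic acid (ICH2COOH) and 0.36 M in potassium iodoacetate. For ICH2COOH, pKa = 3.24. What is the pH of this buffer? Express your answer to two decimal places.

pH = 3.92

pH = pKa + log([A⁻]/[HA]) = 3.24 + log(0.36/0.076)
pH = 3.24 + (+0.675) = 3.92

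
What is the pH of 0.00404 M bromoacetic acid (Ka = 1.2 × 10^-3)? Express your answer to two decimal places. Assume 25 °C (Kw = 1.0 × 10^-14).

pH = 2.77

BrCH2COOH ⇌ BrCH2COO- + H+
From the ICE table, Ka = x²/(0.00404 − x) = 1.2 × 10^-3.
x is not negligible relative to C₀; solve x² + 0.0012·x − 4.85e-06 = 0.
x = (−Ka + √(Ka² + 4·Ka·C₀))/2 = 1.68 × 10^-3 M
pH = −log[H+] = −log(1.68 × 10^-3) = 2.77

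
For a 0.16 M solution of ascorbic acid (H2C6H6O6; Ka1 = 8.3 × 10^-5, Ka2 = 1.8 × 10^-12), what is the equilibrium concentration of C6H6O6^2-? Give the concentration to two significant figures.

First ionization gives [H+] ≈ [HC6H6O6-] = 3.64 × 10^-3 M.
Second step: Ka2 = [H+][C6H6O6^2-]/[HC6H6O6-] ≈ [C6H6O6^2-] (since [H+] ≈ [HC6H6O6-]).
So [C6H6O6^2-] ≈ Ka2.

1.8 × 10^-12 M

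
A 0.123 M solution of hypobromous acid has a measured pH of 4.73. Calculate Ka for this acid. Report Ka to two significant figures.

Ka = 2.8 × 10^-9

[H+] = 10^(-4.73) = 1.86 × 10^-5 M
At equilibrium [HA] = 0.123 − 1.86 × 10^-5 = 1.23 × 10^-1 M
Ka = [H+][A-]/[HA] = (1.86 × 10^-5)² / 1.23 × 10^-1 = 2.8 × 10^-9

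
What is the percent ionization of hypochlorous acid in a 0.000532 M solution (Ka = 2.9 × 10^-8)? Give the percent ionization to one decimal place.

0.7%

HOCl ⇌ OCl- + H+; let x = [H+] at equilibrium.
x ≈ √(Ka·C₀) = √(2.9 × 10^-8 × 0.000532) = 3.93 × 10^-6 M
Fraction ionized = 3.93 × 10^-6 / 0.000532 = 0.0074 → 0.7%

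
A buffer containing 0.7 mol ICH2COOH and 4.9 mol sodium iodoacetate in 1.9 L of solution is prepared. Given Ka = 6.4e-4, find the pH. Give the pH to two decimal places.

pKa = −log(6.4 × 10^-4) = 3.194
pH = pKa + log([A⁻]/[HA]) = 3.194 + log(4.9/0.7)
pH = 3.194 + (+0.845) = 4.04

pH = 4.04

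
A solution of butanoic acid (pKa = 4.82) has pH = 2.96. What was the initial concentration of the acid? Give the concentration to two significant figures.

[H+] = 10^(-2.96) = 1.10 × 10^-3 M = x
Ka = 10^(−4.82) = 1.51 × 10^-5
Ka = x²/(C₀ − x) ⇒ C₀ = x + x²/Ka
C₀ = 1.10 × 10^-3 + (1.10 × 10^-3)²/(1.51 × 10^-5) = 8.12 × 10^-2 M

C₀ = 8.1 × 10^-2 M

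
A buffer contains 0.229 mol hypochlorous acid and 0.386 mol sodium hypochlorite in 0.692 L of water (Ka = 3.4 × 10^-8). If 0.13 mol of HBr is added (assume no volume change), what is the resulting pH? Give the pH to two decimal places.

pH = 7.32

After neutralization: n(HOCl) = 0.359 mol, n(OCl-) = 0.256 mol.
pKa = −log(3.4 × 10^-8) = 7.469
pH = pKa + log([A⁻]/[HA]) = 7.469 + log(0.256/0.359) = 7.469 -0.147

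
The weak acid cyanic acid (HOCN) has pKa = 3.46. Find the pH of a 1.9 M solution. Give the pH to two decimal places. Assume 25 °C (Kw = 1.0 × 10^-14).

pH = 1.59

HOCN ⇌ OCN- + H+
Ka = 10^(−3.46) = 3.47 × 10^-4
From the ICE table, Ka = [H+]²/(1.9 − [H+]) = 3.47 × 10^-4.
Since Ka ≪ C₀, [H+] ≈ √(Ka·C₀) = 2.57 × 10^-2 M.
pH = −log[H+] = −log(2.57 × 10^-2) = 1.59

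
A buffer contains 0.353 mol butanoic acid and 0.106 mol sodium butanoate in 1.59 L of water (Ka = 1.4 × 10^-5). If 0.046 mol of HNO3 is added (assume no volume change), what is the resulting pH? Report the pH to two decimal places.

After neutralization: n(CH3(CH2)2COOH) = 0.399 mol, n(CH3(CH2)2COO-) = 0.06 mol.
pKa = −log(1.4 × 10^-5) = 4.854
Henderson–Hasselbalch with mole ratio 0.06/0.399: pH = 4.854 + (-0.823)

pH = 4.03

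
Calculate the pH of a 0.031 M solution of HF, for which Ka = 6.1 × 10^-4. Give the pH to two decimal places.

pH = 2.39

HF ⇌ F- + H+
Let x = [H+] at equilibrium. Ka = x²/(0.031 − x).
The 5% rule fails; solving x² + Ka·x − Ka·C₀ = 0 exactly:
x = (−Ka + √(Ka² + 4·Ka·C₀))/2 = 4.05 × 10^-3 M
pH = −log[H+] = −log(4.05 × 10^-3) = 2.39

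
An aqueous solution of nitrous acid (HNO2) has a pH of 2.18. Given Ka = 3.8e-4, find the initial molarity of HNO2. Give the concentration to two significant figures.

C₀ = 1.2 × 10^-1 M

[H+] = 10^(-2.18) = 6.61 × 10^-3 M = x
Ka = x²/(C₀ − x) ⇒ C₀ = x + x²/Ka
C₀ = 6.61 × 10^-3 + (6.61 × 10^-3)²/(3.8 × 10^-4) = 1.22 × 10^-1 M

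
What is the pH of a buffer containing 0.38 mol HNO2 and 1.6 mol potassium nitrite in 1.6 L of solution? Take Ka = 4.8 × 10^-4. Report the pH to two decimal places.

pKa = −log(4.8 × 10^-4) = 3.319
Henderson–Hasselbalch: pH = pKa + log([NO2-]/[HNO2]) = 3.319 + log(1.6/0.38)
pH = 3.319 + (+0.624) = 3.94

pH = 3.94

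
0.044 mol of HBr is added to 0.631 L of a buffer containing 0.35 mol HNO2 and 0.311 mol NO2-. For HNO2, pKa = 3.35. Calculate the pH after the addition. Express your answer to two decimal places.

Added H+ converts NO2- to HNO2: HNO2 → 0.394 mol, NO2- → 0.267 mol.
Henderson–Hasselbalch with mole ratio 0.267/0.394: pH = 3.35 + (-0.169)

pH = 3.18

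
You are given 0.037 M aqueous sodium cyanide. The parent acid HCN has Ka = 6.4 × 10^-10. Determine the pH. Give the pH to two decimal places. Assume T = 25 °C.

pH = 10.88

CN- is the conjugate base of the weak acid HCN.
Kb = Kw/Ka = 1.0×10^-14 / 6.4 × 10^-10 = 1.56 × 10^-5
From the ICE table, Kb = [OH-]²/(0.037 − [OH-]) = 1.56 × 10^-5.
Since Kb ≪ C₀, [OH-] ≈ √(Kb·C₀) = 7.60 × 10^-4 M.
Check: 2.1% ionized — well under 5%, approximation valid.
pOH = 3.12, so pH = 14.00 − pOH = 10.88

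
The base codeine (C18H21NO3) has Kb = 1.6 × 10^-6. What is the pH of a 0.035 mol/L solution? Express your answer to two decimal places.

pH = 10.37

C18H21NO3 + H2O ⇌ C18H22NO3+ + OH-
Kb = [OH-]²/(0.035 − [OH-]) = 1.6 × 10^-6
Assume [OH-] ≪ 0.035: [OH-] ≈ √(1.6 × 10^-6 × 0.035) = 2.37 × 10^-4 M
([OH-]/C₀ = 0.68% < 5%, so the approximation holds.)
pOH = 3.63, so pH = 14.00 − pOH = 10.37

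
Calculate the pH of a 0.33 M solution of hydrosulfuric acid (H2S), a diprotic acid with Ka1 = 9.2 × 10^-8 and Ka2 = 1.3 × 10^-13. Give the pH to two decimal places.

pH = 3.76

Since Ka1 ≫ Ka2, the first ionization dominates [H+].
Ka1 = x²/(0.33 − x) = 9.2 × 10^-8
x ≈ √(9.2 × 10^-8 × 0.33) = 1.74 × 10^-4 M
pH = −log(1.74 × 10^-4) = 3.76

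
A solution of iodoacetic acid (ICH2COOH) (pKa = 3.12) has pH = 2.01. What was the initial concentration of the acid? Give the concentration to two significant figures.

[H+] = 10^(-2.01) = 9.77 × 10^-3 M = x
Ka = 10^(−3.12) = 7.59 × 10^-4
Ka = x²/(C₀ − x) ⇒ C₀ = x + x²/Ka
C₀ = 9.77 × 10^-3 + (9.77 × 10^-3)²/(7.59 × 10^-4) = 1.36 × 10^-1 M

C₀ = 1.4 × 10^-1 M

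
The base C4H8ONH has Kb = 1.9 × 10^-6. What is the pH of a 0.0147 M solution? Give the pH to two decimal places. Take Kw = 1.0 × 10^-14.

C4H8ONH + H2O ⇌ C4H8ONH2+ + OH-
From the ICE table, Kb = [OH-]²/(0.0147 − [OH-]) = 1.9 × 10^-6.
Since Kb ≪ C₀, [OH-] ≈ √(Kb·C₀) = 1.67 × 10^-4 M.
pOH = 3.78, so pH = 14.00 − pOH = 10.22

pH = 10.22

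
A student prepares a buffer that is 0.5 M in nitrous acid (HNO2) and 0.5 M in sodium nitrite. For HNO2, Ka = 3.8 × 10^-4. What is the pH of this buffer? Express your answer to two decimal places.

pKa = −log(3.8 × 10^-4) = 3.420
pH = pKa + log([A⁻]/[HA]) = 3.420 + log(0.5/0.5)
pH = 3.420 + (+0.000) = 3.42

pH = 3.42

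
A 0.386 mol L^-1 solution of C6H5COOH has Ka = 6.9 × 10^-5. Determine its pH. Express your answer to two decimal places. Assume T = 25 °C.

pH = 2.29

C6H5COOH ⇌ C6H5COO- + H+
From the ICE table, Ka = [H+]²/(0.386 − [H+]) = 6.9 × 10^-5.
Neglecting [H+] in the denominator: [H+] = √(6.9 × 10^-5 × 0.386) = 5.16 × 10^-3 M
pH = −log[H+] = −log(5.16 × 10^-3) = 2.29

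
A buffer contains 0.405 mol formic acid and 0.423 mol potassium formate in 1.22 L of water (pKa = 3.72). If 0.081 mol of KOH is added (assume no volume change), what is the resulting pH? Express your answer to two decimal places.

After neutralization: n(HCOOH) = 0.324 mol, n(HCOO-) = 0.504 mol.
Henderson–Hasselbalch with mole ratio 0.504/0.324: pH = 3.72 + (+0.192)

pH = 3.91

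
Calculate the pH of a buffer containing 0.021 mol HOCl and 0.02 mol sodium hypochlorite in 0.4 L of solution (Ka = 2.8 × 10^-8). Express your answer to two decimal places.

pKa = −log(2.8 × 10^-8) = 7.553
pH = pKa + log([A⁻]/[HA]) = 7.553 + log(0.02/0.021)
pH = 7.553 + (-0.021) = 7.53

pH = 7.53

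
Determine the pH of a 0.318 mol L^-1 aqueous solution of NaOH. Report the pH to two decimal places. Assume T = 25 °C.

pH = 13.50

NaOH is a strong base; [OH-] = 0.318 M.
pOH = -log(0.318) = 0.50
pH = 14.00 - 0.50 = 13.50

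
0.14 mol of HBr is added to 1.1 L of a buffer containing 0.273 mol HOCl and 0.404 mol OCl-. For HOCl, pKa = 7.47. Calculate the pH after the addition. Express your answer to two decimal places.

pH = 7.28

After neutralization: n(HOCl) = 0.413 mol, n(OCl-) = 0.264 mol.
pH = pKa + log(n_OCl-/n_HOCl) = 7.47 + log(0.264/0.413) = 7.47 + (-0.194)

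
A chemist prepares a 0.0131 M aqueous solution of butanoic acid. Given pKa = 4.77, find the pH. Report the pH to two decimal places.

CH3(CH2)2COOH ⇌ CH3(CH2)2COO- + H+
Ka = 10^(−4.77) = 1.70 × 10^-5
Ka = [H+]²/(0.0131 − [H+]) = 1.70 × 10^-5
Neglecting [H+] in the denominator: [H+] = √(1.70 × 10^-5 × 0.0131) = 4.72 × 10^-4 M
Check: 3.6% ionized — well under 5%, approximation valid.
pH = −log(4.72 × 10^-4) = 3.33

pH = 3.33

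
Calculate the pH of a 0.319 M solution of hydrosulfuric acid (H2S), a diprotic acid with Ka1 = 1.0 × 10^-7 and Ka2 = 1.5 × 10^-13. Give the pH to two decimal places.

Since Ka1 ≫ Ka2, the first ionization dominates [H+].
Ka1 = x²/(0.319 − x) = 1.0 × 10^-7
x ≈ √(1.0 × 10^-7 × 0.319) = 1.79 × 10^-4 M
pH = −log(1.79 × 10^-4) = 3.75

pH = 3.75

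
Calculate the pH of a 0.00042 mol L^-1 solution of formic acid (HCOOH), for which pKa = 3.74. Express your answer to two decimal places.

HCOOH ⇌ HCOO- + H+
Ka = 10^(−3.74) = 1.82 × 10^-4
From the ICE table, Ka = x²/(0.00042 − x) = 1.82 × 10^-4.
The 5% rule fails; solving x² + Ka·x − Ka·C₀ = 0 exactly:
x = [−0.000182 + √(0.000182² + 3.06e-07)]/2 = 2.00 × 10^-4 M
pH = −log(2.00 × 10^-4) = 3.70

pH = 3.70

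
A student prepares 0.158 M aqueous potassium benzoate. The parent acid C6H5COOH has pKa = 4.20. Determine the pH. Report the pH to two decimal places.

C6H5COO- is the conjugate base of the weak acid C6H5COOH.
Ka = 10^(−4.20) = 6.31 × 10^-5
Kb = Kw/Ka = 1.0×10^-14 / 6.31 × 10^-5 = 1.58 × 10^-10
From the ICE table, Kb = x²/(0.158 − x) = 1.58 × 10^-10.
Neglecting x in the denominator: x = √(1.58 × 10^-10 × 0.158) = 5.00 × 10^-6 M
Check: 0.0032% ionized — well under 5%, approximation valid.
pOH = −log(5.00 × 10^-6) = 5.30; pH = 14.00 − 5.30 = 8.70

pH = 8.70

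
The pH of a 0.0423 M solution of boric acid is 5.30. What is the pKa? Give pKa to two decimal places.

pKa = 9.23

[H+] = 10^(-5.30) = 5.01 × 10^-6 M
At equilibrium [HA] = 0.0423 − 5.01 × 10^-6 = 4.23 × 10^-2 M
Ka = [H+][A-]/[HA] = (5.01 × 10^-6)² / 4.23 × 10^-2 = 5.93 × 10^-10
pKa = -log(5.93 × 10^-10) = 9.23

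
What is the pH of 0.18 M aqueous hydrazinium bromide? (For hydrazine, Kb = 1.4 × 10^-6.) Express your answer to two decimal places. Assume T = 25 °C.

pH = 4.45

N2H5+ is the conjugate acid of the weak base N2H4.
Ka = Kw/Kb = 1.0×10^-14 / 1.4 × 10^-6 = 7.14 × 10^-9
From the ICE table, Ka = x²/(0.18 − x) = 7.14 × 10^-9.
Since Ka ≪ C₀, x ≈ √(Ka·C₀) = 3.58 × 10^-5 M.
(x/C₀ = 0.02% < 5%, so the approximation holds.)
pH = −log[H+] = −log(3.58 × 10^-5) = 4.45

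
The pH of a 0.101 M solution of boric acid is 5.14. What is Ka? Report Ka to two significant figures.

[H+] = 10^(-5.14) = 7.24 × 10^-6 M
At equilibrium [HA] = 0.101 − 7.24 × 10^-6 = 1.01 × 10^-1 M
Ka = [H+][A-]/[HA] = (7.24 × 10^-6)² / 1.01 × 10^-1 = 5.2 × 10^-10

Ka = 5.2 × 10^-10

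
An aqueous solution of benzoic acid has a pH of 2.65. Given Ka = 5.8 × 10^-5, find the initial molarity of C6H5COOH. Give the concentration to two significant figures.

C₀ = 8.9 × 10^-2 M

[H+] = 10^(-2.65) = 2.24 × 10^-3 M = x
Ka = x²/(C₀ − x) ⇒ C₀ = x + x²/Ka
C₀ = 2.24 × 10^-3 + (2.24 × 10^-3)²/(5.8 × 10^-5) = 8.88 × 10^-2 M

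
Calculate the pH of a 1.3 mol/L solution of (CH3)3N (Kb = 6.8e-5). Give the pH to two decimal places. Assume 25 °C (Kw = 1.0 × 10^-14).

(CH3)3N + H2O ⇌ (CH3)3NH+ + OH-
Kb = [OH-]²/(1.3 − [OH-]) = 6.8 × 10^-5
Since Kb ≪ C₀, [OH-] ≈ √(Kb·C₀) = 9.40 × 10^-3 M.
pOH = 2.03, so pH = 14.00 − pOH = 11.97

pH = 11.97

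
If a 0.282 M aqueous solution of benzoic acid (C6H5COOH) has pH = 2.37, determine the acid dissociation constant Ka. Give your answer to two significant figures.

Ka = 6.6 × 10^-5

[H+] = 10^(-2.37) = 4.27 × 10^-3 M
At equilibrium [HA] = 0.282 − 4.27 × 10^-3 = 2.78 × 10^-1 M
Ka = [H+][A-]/[HA] = (4.27 × 10^-3)² / 2.78 × 10^-1 = 6.6 × 10^-5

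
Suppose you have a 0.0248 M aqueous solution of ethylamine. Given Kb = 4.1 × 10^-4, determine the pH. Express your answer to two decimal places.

pH = 11.48

C2H5NH2 + H2O ⇌ C2H5NH3+ + OH-
From the ICE table, Kb = x²/(0.0248 − x) = 4.1 × 10^-4.
The 5% rule fails; solving x² + Kb·x − Kb·C₀ = 0 exactly:
x = (−Kb + √(Kb² + 4·Kb·C₀))/2 = 2.99 × 10^-3 M
pOH = 2.52, so pH = 14.00 − pOH = 11.48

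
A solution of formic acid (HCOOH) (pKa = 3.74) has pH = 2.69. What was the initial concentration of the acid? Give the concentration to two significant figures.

[H+] = 10^(-2.69) = 2.04 × 10^-3 M = x
Ka = 10^(−3.74) = 1.82 × 10^-4
Ka = x²/(C₀ − x) ⇒ C₀ = x + x²/Ka
C₀ = 2.04 × 10^-3 + (2.04 × 10^-3)²/(1.82 × 10^-4) = 2.49 × 10^-2 M

C₀ = 2.5 × 10^-2 M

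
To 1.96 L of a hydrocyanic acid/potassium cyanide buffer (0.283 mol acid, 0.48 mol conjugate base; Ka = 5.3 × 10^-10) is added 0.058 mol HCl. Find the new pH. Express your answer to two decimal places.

pH = 9.37

After neutralization: n(HCN) = 0.341 mol, n(CN-) = 0.422 mol.
pKa = −log(5.3 × 10^-10) = 9.276
pH = pKa + log([A⁻]/[HA]) = 9.276 + log(0.422/0.341) = 9.276 +0.093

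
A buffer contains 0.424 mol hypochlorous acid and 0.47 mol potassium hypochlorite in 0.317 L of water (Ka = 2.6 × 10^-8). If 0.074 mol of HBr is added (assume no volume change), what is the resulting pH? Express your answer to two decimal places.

pH = 7.49

After neutralization: n(HOCl) = 0.498 mol, n(OCl-) = 0.396 mol.
pKa = −log(2.6 × 10^-8) = 7.585
Henderson–Hasselbalch with mole ratio 0.396/0.498: pH = 7.585 + (-0.100)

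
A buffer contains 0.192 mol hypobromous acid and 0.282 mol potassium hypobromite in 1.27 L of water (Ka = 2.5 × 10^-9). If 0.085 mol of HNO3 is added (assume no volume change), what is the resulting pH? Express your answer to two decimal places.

pH = 8.45

Added H+ converts OBr- to HOBr: HOBr → 0.277 mol, OBr- → 0.197 mol.
pKa = −log(2.5 × 10^-9) = 8.602
pH = pKa + log([A⁻]/[HA]) = 8.602 + log(0.197/0.277) = 8.602 -0.148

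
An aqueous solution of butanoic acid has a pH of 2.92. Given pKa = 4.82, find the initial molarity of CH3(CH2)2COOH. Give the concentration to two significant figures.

C₀ = 9.7 × 10^-2 M

[H+] = 10^(-2.92) = 1.20 × 10^-3 M = x
Ka = 10^(−4.82) = 1.51 × 10^-5
Ka = x²/(C₀ − x) ⇒ C₀ = x + x²/Ka
C₀ = 1.20 × 10^-3 + (1.20 × 10^-3)²/(1.51 × 10^-5) = 9.66 × 10^-2 M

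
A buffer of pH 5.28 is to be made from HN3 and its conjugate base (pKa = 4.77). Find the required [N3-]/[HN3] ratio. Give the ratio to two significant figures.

ratio = 3.2

pH = pKa + log(r) ⇒ log(r) = 5.28 − 4.77 = +0.51
r = [N3-]/[HN3] = 10^(+0.51) = 3.24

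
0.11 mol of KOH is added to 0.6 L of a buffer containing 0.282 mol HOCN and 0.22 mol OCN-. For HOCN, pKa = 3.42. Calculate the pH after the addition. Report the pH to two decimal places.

After neutralization: n(HOCN) = 0.172 mol, n(OCN-) = 0.33 mol.
pH = pKa + log(n_OCN-/n_HOCN) = 3.42 + log(0.33/0.172) = 3.42 + (+0.283)

pH = 3.70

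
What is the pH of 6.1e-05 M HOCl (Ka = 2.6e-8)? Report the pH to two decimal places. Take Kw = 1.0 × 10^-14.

HOCl ⇌ OCl- + H+
Ka = [H+]²/(6.1e-05 − [H+]) = 2.6 × 10^-8
Assume [H+] ≪ 6.1e-05: [H+] ≈ √(2.6 × 10^-8 × 6.1e-05) = 1.26 × 10^-6 M
Check: 2.1% ionized — well under 5%, approximation valid.
pH = −log(1.26 × 10^-6) = 5.90

pH = 5.90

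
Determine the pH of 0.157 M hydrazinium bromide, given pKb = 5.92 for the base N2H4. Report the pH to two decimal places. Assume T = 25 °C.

pH = 4.44

N2H5+ is the conjugate acid of the weak base N2H4.
Kb = 10^(−5.92) = 1.20 × 10^-6
Ka = Kw/Kb = 1.0×10^-14 / 1.20 × 10^-6 = 8.33 × 10^-9
Ka = [H+]²/(0.157 − [H+]) = 8.33 × 10^-9
Assume [H+] ≪ 0.157: [H+] ≈ √(8.33 × 10^-9 × 0.157) = 3.62 × 10^-5 M
pH = −log[H+] = −log(3.62 × 10^-5) = 4.44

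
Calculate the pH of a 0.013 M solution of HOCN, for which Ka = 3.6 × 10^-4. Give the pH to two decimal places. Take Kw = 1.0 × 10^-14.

pH = 2.70

HOCN ⇌ OCN- + H+
From the ICE table, Ka = [H+]²/(0.013 − [H+]) = 3.6 × 10^-4.
The 5% rule fails; solving [H+]² + Ka·[H+] − Ka·C₀ = 0 exactly:
[H+] = [−0.00036 + √(0.00036² + 1.87e-05)]/2 = 1.99 × 10^-3 M
pH = −log[H+] = −log(1.99 × 10^-3) = 2.70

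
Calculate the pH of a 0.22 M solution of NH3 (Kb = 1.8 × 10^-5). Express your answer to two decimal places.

pH = 11.30

NH3 + H2O ⇌ NH4+ + OH-
From the ICE table, Kb = [OH-]²/(0.22 − [OH-]) = 1.8 × 10^-5.
Assume [OH-] ≪ 0.22: [OH-] ≈ √(1.8 × 10^-5 × 0.22) = 1.99 × 10^-3 M
([OH-]/C₀ = 0.9% < 5%, so the approximation holds.)
pOH = −log(1.99 × 10^-3) = 2.70; pH = 14.00 − 2.70 = 11.30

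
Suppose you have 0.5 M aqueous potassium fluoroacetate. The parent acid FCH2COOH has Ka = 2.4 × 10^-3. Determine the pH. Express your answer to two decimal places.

pH = 8.16

FCH2COO- is the conjugate base of the weak acid FCH2COOH.
Kb = Kw/Ka = 1.0×10^-14 / 2.4 × 10^-3 = 4.17 × 10^-12
From the ICE table, Kb = x²/(0.5 − x) = 4.17 × 10^-12.
Neglecting x in the denominator: x = √(4.17 × 10^-12 × 0.5) = 1.44 × 10^-6 M
pOH = −log(1.44 × 10^-6) = 5.84; pH = 14.00 − 5.84 = 8.16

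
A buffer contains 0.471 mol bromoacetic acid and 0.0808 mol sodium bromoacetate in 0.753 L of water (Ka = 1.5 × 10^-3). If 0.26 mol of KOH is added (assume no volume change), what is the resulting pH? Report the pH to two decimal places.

After neutralization: n(BrCH2COOH) = 0.211 mol, n(BrCH2COO-) = 0.341 mol.
pKa = −log(1.5 × 10^-3) = 2.824
Henderson–Hasselbalch with mole ratio 0.341/0.211: pH = 2.824 + (+0.208)

pH = 3.03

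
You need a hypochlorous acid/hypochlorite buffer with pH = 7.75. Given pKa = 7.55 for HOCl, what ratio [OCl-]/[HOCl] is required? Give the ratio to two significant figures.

ratio = 1.6

pH = pKa + log(r) ⇒ log(r) = 7.75 − 7.55 = +0.20
r = [OCl-]/[HOCl] = 10^(+0.20) = 1.58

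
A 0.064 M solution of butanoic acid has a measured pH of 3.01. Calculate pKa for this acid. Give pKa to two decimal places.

[H+] = 10^(-3.01) = 9.77 × 10^-4 M
At equilibrium [HA] = 0.064 − 9.77 × 10^-4 = 6.30 × 10^-2 M
Ka = [H+][A-]/[HA] = (9.77 × 10^-4)² / 6.30 × 10^-2 = 1.52 × 10^-5
pKa = -log(1.52 × 10^-5) = 4.82

pKa = 4.82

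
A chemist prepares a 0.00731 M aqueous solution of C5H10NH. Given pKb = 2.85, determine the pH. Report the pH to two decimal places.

C5H10NH + H2O ⇌ C5H10NH2+ + OH-
Kb = 10^(−2.85) = 1.41 × 10^-3
From the ICE table, Kb = [OH-]²/(0.00731 − [OH-]) = 1.41 × 10^-3.
The 5% rule fails; solving [OH-]² + Kb·[OH-] − Kb·C₀ = 0 exactly:
[OH-] = [−0.00141 + √(0.00141² + 4.12e-05)]/2 = 2.58 × 10^-3 M
pOH = 2.59, so pH = 14.00 − pOH = 11.41

pH = 11.41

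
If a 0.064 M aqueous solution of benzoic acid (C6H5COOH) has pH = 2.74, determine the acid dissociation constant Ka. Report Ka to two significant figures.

[H+] = 10^(-2.74) = 1.82 × 10^-3 M
At equilibrium [HA] = 0.064 − 1.82 × 10^-3 = 6.22 × 10^-2 M
Ka = [H+][A-]/[HA] = (1.82 × 10^-3)² / 6.22 × 10^-2 = 5.3 × 10^-5

Ka = 5.3 × 10^-5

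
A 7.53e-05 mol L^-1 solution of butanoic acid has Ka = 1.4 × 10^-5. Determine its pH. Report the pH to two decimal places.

pH = 4.58

CH3(CH2)2COOH ⇌ CH3(CH2)2COO- + H+
Ka = [H+]²/(7.53e-05 − [H+]) = 1.4 × 10^-5
[H+] is not negligible relative to C₀; solve [H+]² + 1.4e-05·[H+] − 1.05e-09 = 0.
[H+] = (−Ka + √(Ka² + 4·Ka·C₀))/2 = 2.62 × 10^-5 M
pH = −log(2.62 × 10^-5) = 4.58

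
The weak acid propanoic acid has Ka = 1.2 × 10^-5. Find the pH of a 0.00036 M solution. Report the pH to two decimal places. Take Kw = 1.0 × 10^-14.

pH = 4.22

CH3CH2COOH ⇌ CH3CH2COO- + H+
From the ICE table, Ka = x²/(0.00036 − x) = 1.2 × 10^-5.
Here C₀/Ka ≈ 30, so the small-x approximation fails. Use the quadratic:
x = (−Ka + √(Ka² + 4·Ka·C₀))/2 = 6.00 × 10^-5 M
pH = −log[H+] = −log(6.00 × 10^-5) = 4.22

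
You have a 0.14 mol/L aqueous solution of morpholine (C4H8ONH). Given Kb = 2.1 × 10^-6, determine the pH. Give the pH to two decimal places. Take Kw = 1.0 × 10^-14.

pH = 10.73

C4H8ONH + H2O ⇌ C4H8ONH2+ + OH-
Kb = [OH-]²/(0.14 − [OH-]) = 2.1 × 10^-6
Neglecting [OH-] in the denominator: [OH-] = √(2.1 × 10^-6 × 0.14) = 5.42 × 10^-4 M
Check: 0.39% ionized — well under 5%, approximation valid.
pOH = −log(5.42 × 10^-4) = 3.27; pH = 14.00 − 3.27 = 10.73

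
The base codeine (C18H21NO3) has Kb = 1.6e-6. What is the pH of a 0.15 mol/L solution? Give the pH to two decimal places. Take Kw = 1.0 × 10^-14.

C18H21NO3 + H2O ⇌ C18H22NO3+ + OH-
Kb = [OH-]²/(0.15 − [OH-]) = 1.6 × 10^-6
Since Kb ≪ C₀, [OH-] ≈ √(Kb·C₀) = 4.90 × 10^-4 M.
Check: 0.33% ionized — well under 5%, approximation valid.
pOH = 3.31, so pH = 14.00 − pOH = 10.69

pH = 10.69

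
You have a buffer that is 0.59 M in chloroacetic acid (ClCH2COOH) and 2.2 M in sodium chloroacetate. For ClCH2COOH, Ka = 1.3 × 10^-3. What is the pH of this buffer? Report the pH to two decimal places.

pKa = −log(1.3 × 10^-3) = 2.886
pH = pKa + log([A⁻]/[HA]) = 2.886 + log(2.2/0.59)
pH = 2.886 + (+0.572) = 3.46

pH = 3.46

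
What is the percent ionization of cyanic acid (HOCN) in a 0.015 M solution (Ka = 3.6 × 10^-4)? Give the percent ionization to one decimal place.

HOCN ⇌ OCN- + H+; let x = [H+] at equilibrium.
Solve x² + 0.00036x − 5.4e-06 = 0 → x = 2.15 × 10^-3 M
% ionization = x/C₀ × 100% = 2.15 × 10^-3/0.015 × 100% = 14.3%

14.3%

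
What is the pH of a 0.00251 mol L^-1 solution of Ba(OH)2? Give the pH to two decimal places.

pH = 11.70

Ba(OH)2 is a strong base (each formula unit releases 2 OH-); [OH-] = 0.00502 M.
pOH = -log(0.00502) = 2.30
pH = 14.00 - 2.30 = 11.70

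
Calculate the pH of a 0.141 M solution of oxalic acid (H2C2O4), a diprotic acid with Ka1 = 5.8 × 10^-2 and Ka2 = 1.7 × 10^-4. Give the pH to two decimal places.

Ka1 ≫ Ka2, so treat the first dissociation as the only significant source of H+.
Ka1 = x²/(0.141 − x) = 5.8 × 10^-2
Solving the quadratic: x = (−Ka1 + √(Ka1² + 4·Ka1·C₀))/2 = 6.60 × 10^-2 M
pH = −log(6.60 × 10^-2) = 1.18

pH = 1.18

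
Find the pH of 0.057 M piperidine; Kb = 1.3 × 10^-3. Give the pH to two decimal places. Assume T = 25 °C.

pH = 11.90

C5H10NH + H2O ⇌ C5H10NH2+ + OH-
From the ICE table, Kb = [OH-]²/(0.057 − [OH-]) = 1.3 × 10^-3.
The 5% rule fails; solving [OH-]² + Kb·[OH-] − Kb·C₀ = 0 exactly:
[OH-] = (−Kb + √(Kb² + 4·Kb·C₀))/2 = 7.98 × 10^-3 M
pOH = −log(7.98 × 10^-3) = 2.10; pH = 14.00 − 2.10 = 11.90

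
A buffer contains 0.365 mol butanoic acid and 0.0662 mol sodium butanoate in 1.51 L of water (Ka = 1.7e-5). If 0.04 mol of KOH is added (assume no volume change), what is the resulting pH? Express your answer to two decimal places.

OH- converts CH3(CH2)2COOH to CH3(CH2)2COO-: CH3(CH2)2COOH → 0.325 mol, CH3(CH2)2COO- → 0.106 mol.
pKa = −log(1.7 × 10^-5) = 4.770
pH = pKa + log([A⁻]/[HA]) = 4.770 + log(0.106/0.325) = 4.770 -0.487

pH = 4.28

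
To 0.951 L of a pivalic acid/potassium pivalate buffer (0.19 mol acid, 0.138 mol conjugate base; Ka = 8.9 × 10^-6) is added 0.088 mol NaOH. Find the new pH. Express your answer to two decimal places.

OH- converts (CH3)3CCOOH to (CH3)3CCOO-: (CH3)3CCOOH → 0.102 mol, (CH3)3CCOO- → 0.226 mol.
pKa = −log(8.9 × 10^-6) = 5.051
Henderson–Hasselbalch with mole ratio 0.226/0.102: pH = 5.051 + (+0.346)

pH = 5.40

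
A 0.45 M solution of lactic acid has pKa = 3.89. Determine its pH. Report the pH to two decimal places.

pH = 2.12

CH3CH(OH)COOH ⇌ CH3CH(OH)COO- + H+
Ka = 10^(−3.89) = 1.29 × 10^-4
Ka = [H+]²/(0.45 − [H+]) = 1.29 × 10^-4
Assume [H+] ≪ 0.45: [H+] ≈ √(1.29 × 10^-4 × 0.45) = 7.62 × 10^-3 M
Check: 1.7% ionized — well under 5%, approximation valid.
pH = −log(7.62 × 10^-3) = 2.12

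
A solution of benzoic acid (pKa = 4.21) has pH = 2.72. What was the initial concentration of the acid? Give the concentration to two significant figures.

[H+] = 10^(-2.72) = 1.91 × 10^-3 M = x
Ka = 10^(−4.21) = 6.17 × 10^-5
Ka = x²/(C₀ − x) ⇒ C₀ = x + x²/Ka
C₀ = 1.91 × 10^-3 + (1.91 × 10^-3)²/(6.17 × 10^-5) = 6.10 × 10^-2 M

C₀ = 6.1 × 10^-2 M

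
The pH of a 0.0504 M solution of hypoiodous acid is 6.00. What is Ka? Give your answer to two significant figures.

Ka = 2.0 × 10^-11

[H+] = 10^(-6.00) = 1.00 × 10^-6 M
At equilibrium [HA] = 0.0504 − 1.00 × 10^-6 = 5.04 × 10^-2 M
Ka = [H+][A-]/[HA] = (1.00 × 10^-6)² / 5.04 × 10^-2 = 2.0 × 10^-11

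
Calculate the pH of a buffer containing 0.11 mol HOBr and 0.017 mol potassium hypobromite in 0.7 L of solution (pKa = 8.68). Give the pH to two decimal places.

pH = 7.87

Henderson–Hasselbalch: pH = pKa + log([OBr-]/[HOBr]) = 8.68 + log(0.017/0.11)
pH = 8.68 + (-0.811) = 7.87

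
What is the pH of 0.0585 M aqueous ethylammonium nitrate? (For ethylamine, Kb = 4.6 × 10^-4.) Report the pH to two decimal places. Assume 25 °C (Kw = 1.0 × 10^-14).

C2H5NH3+ is the conjugate acid of the weak base C2H5NH2.
Ka = Kw/Kb = 1.0×10^-14 / 4.6 × 10^-4 = 2.17 × 10^-11
Let x = [H+] at equilibrium. Ka = x²/(0.0585 − x).
Neglecting x in the denominator: x = √(2.17 × 10^-11 × 0.0585) = 1.13 × 10^-6 M
Check: 0.0019% ionized — well under 5%, approximation valid.
pH = −log[H+] = −log(1.13 × 10^-6) = 5.95

pH = 5.95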